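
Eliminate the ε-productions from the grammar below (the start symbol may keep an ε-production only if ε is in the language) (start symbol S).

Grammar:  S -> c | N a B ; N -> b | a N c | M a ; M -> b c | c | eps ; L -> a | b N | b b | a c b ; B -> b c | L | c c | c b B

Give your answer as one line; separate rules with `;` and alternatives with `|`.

The nullable symbols are {M}.
ε ∉ L(G), so no ε-production is kept.
Expand every rule over subsets of its nullable positions: N → M a gives M a | a.

S -> c | N a B; N -> b | a N c | M a | a; M -> b c | c; L -> a | b N | b b | a c b; B -> b c | L | c c | c b B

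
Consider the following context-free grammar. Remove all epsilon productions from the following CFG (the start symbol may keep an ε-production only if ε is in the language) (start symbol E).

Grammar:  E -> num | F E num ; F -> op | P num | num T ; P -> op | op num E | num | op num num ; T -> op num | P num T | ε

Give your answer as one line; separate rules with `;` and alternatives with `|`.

E -> num | F E num; F -> op | P num | num T | num; P -> op | op num E | num | op num num; T -> op num | P num T | P num

The nullable symbols are {T}.
ε ∉ L(G), so no ε-production is kept.
Add the nullable-subset variants: F → num T gives num T | num. T → P num T gives P num T | P num.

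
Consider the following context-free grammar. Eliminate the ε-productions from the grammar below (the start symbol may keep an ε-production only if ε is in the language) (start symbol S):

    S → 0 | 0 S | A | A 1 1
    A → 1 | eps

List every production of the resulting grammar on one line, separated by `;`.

S → 0 | 0 S | A | A 1 1 | 1 1 | eps; A → 1

Nullable set = {A, S}.
ε ∈ L(G) since S is nullable, so keep S → ε.
Expand every rule over subsets of its nullable positions: S → A 1 1 gives A 1 1 | 1 1.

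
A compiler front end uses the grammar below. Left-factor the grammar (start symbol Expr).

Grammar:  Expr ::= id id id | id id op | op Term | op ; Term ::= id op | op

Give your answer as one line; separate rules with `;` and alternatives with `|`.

Expr has alternatives sharing prefix 'id id': factor to Expr → id id Expr1 with Expr1 → id | op.
Expr has alternatives sharing prefix 'op': factor to Expr → op Expr2 with Expr2 → Term | ε.

Expr ::= id id Expr1 | op Expr2; Term ::= id op | op; Expr1 ::= id | op; Expr2 ::= Term | epsilon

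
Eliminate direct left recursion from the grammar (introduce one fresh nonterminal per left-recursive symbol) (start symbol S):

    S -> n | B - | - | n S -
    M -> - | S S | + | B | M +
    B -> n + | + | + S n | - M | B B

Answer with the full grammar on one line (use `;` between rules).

S -> n | B - | - | n S -; M -> - M' | S S M' | + M' | B M'; B -> n + B' | + B' | + S n B' | - M B'; M' -> + M' | ε; B' -> B B' | ε

M, B are directly left-recursive.
For M: α = {+}, β = {-, S S, +, B}. Rewrite as M → β M' and M' → α M' | ε.
For B: α = {B}, β = {n +, +, + S n, - M}. Rewrite as B → β B' and B' → α B' | ε.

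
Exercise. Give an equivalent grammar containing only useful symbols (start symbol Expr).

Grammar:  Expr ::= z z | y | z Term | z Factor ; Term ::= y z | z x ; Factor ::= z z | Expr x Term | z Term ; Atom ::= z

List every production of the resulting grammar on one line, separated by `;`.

Expr ::= z z | y | z Term | z Factor; Term ::= y z | z x; Factor ::= z z | Expr x Term | z Term

Generating nonterminals: {Atom, Expr, Factor, Term}.
Reachable from Expr after that: {Expr, Factor, Term}.
Removed useless symbols: {Atom} and every production mentioning them.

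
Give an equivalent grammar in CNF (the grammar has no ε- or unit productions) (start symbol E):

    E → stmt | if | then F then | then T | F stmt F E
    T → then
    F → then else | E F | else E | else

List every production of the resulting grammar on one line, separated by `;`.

Introduce a nonterminal for each terminal appearing in a rule of length ≥ 2: X1 → then, X2 → stmt, X3 → else.
Binarize each right-hand side of length ≥ 3 by chaining fresh nonterminals (Y1, Y2, …): affected rules were E → X1 F X1; E → F X2 F E.

E → stmt | if | X1 Y1 | X1 T | F Y2; T → then; F → X1 X3 | E F | X3 E | else; X1 → then; X2 → stmt; X3 → else; Y1 → F X1; Y2 → X2 Y3; Y3 → F E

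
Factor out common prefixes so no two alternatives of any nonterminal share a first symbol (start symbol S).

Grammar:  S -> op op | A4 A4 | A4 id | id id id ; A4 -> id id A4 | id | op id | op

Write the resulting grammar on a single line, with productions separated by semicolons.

S has alternatives sharing prefix 'A4': factor to S → A4 S' with S' → A4 | id.
A4 has alternatives sharing prefix 'id': factor to A4 → id A4' with A4' → id A4 | ε.
A4 has alternatives sharing prefix 'op': factor to A4 → op A4'' with A4'' → id | ε.

S -> op op | id id id | A4 S'; A4 -> id A4' | op A4''; S' -> A4 | id; A4' -> id A4 | eps; A4'' -> id | eps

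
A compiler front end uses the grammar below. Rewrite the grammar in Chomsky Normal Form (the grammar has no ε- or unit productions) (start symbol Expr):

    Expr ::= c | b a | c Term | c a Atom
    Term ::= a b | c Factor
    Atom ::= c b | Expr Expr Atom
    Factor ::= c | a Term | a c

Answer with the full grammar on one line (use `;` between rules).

Introduce a nonterminal for each terminal appearing in a rule of length ≥ 2: X1 → b, X2 → a, X3 → c.
Binarize each right-hand side of length ≥ 3 by chaining fresh nonterminals (Y1, Y2, …): affected rules were Expr → X3 X2 Atom; Atom → Expr Expr Atom.

Expr ::= c | X1 X2 | X3 Term | X3 Y1; Term ::= X2 X1 | X3 Factor; Atom ::= X3 X1 | Expr Y2; Factor ::= c | X2 Term | X2 X3; X1 ::= b; X2 ::= a; X3 ::= c; Y1 ::= X2 Atom; Y2 ::= Expr Atom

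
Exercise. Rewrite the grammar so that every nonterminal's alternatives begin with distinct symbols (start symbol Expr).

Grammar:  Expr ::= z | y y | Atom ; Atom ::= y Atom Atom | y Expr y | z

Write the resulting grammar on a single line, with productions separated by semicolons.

Expr ::= z | y y | Atom; Atom ::= z | y Atom1; Atom1 ::= Atom Atom | Expr y

Atom has alternatives sharing prefix 'y': factor to Atom → y Atom1 with Atom1 → Atom Atom | Expr y.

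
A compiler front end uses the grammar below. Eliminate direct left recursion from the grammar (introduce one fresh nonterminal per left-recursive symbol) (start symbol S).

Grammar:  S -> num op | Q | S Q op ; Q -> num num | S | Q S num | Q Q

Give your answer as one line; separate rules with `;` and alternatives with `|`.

S -> num op S' | Q S'; Q -> num num Q' | S Q'; S' -> Q op S' | eps; Q' -> S num Q' | Q Q' | eps

Directly left-recursive nonterminals: S, Q.
For S: α = {Q op}, β = {num op, Q}. Rewrite as S → β S' and S' → α S' | ε.
For Q: α = {S num, Q}, β = {num num, S}. Rewrite as Q → β Q' and Q' → α Q' | ε.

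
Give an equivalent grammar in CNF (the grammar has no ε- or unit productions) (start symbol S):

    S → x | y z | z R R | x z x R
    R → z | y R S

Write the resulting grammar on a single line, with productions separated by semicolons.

Introduce a nonterminal for each terminal appearing in a rule of length ≥ 2: X1 → y, X2 → z, X3 → x.
Binarize each right-hand side of length ≥ 3 by chaining fresh nonterminals (Y1, Y2, …): affected rules were S → X2 R R; S → X3 X2 X3 R; R → X1 R S.

S → x | X1 X2 | X2 Y1 | X3 Y2; R → z | X1 Y4; X1 → y; X2 → z; X3 → x; Y1 → R R; Y2 → X2 Y3; Y3 → X3 R; Y4 → R S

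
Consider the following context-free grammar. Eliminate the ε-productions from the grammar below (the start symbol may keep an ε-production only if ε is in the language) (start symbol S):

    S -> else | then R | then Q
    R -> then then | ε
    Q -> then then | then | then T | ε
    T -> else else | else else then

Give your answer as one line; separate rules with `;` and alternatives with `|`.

S -> else | then R | then | then Q; R -> then then; Q -> then then | then | then T; T -> else else | else else then

The nullable symbols are {Q, R}.
ε ∉ L(G), so no ε-production is kept.
For each production, add variants omitting each subset of nullable occurrences: S → then R gives then R | then.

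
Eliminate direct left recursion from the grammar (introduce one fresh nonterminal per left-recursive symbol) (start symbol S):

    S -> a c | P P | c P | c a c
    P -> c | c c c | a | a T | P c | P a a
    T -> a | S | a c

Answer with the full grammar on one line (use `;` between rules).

S -> a c | P P | c P | c a c; P -> c P' | c c c P' | a P' | a T P'; T -> a | S | a c; P' -> c P' | a a P' | ε

Directly left-recursive nonterminal: P.
For P: α = {c, a a}, β = {c, c c c, a, a T}. Rewrite as P → β P' and P' → α P' | ε.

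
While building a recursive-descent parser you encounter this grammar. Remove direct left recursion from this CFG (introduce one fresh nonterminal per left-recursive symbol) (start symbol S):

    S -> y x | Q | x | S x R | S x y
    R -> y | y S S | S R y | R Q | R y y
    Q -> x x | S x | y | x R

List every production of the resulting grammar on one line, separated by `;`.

S -> y x S' | Q S' | x S'; R -> y R' | y S S R' | S R y R'; Q -> x x | S x | y | x R; S' -> x R S' | x y S' | ε; R' -> Q R' | y y R' | ε

S, R are directly left-recursive.
For S: α = {x R, x y}, β = {y x, Q, x}. Rewrite as S → β S' and S' → α S' | ε.
For R: α = {Q, y y}, β = {y, y S S, S R y}. Rewrite as R → β R' and R' → α R' | ε.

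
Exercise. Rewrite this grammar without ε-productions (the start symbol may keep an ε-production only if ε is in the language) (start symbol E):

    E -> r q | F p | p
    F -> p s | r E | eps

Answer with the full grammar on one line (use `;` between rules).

E -> r q | F p | p; F -> p s | r E

The nullable symbols are {F}.
ε ∉ L(G), so no ε-production is kept.
Expand every rule over subsets of its nullable positions: E → F p gives F p | p.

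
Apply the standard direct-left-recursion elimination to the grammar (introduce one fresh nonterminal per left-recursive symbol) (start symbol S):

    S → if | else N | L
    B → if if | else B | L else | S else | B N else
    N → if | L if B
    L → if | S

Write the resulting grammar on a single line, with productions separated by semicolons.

S → if | else N | L; B → if if B' | else B B' | L else B' | S else B'; N → if | L if B; L → if | S; B' → N else B' | ε

Directly left-recursive nonterminal: B.
For B: α = {N else}, β = {if if, else B, L else, S else}. Rewrite as B → β B' and B' → α B' | ε.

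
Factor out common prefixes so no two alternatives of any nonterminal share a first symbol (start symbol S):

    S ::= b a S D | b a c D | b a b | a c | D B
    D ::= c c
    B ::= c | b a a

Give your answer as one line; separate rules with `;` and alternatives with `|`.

S has alternatives sharing prefix 'b a': factor to S → b a S' with S' → S D | c D | b.

S ::= a c | D B | b a S'; D ::= c c; B ::= c | b a a; S' ::= S D | c D | b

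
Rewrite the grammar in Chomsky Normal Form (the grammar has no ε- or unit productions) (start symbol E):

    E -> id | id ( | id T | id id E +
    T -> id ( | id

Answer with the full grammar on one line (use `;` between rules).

Introduce a nonterminal for each terminal appearing in a rule of length ≥ 2: X1 → id, X2 → (, X3 → +.
Binarize each right-hand side of length ≥ 3 by chaining fresh nonterminals (Y1, Y2, …): affected rules were E → X1 X1 E X3.

E -> id | X1 X2 | X1 T | X1 Y1; T -> X1 X2 | id; X1 -> id; X2 -> (; X3 -> +; Y1 -> X1 Y2; Y2 -> E X3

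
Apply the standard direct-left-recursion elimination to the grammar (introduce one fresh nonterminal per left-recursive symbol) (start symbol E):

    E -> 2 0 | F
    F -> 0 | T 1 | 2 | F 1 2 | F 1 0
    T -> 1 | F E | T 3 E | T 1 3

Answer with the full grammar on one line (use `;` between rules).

E -> 2 0 | F; F -> 0 F' | T 1 F' | 2 F'; T -> 1 T' | F E T'; F' -> 1 2 F' | 1 0 F' | ε; T' -> 3 E T' | 1 3 T' | ε

Left recursion appears on F, T.
For F: α = {1 2, 1 0}, β = {0, T 1, 2}. Rewrite as F → β F' and F' → α F' | ε.
For T: α = {3 E, 1 3}, β = {1, F E}. Rewrite as T → β T' and T' → α T' | ε.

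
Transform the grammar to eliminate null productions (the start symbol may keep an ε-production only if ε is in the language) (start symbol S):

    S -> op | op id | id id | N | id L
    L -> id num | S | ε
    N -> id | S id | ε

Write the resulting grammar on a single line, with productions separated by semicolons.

S -> op | op id | id id | N | id L | id | ε; L -> id num | S; N -> id | S id

Nullable nonterminals: {L, N, S}.
ε ∈ L(G) since S is nullable, so keep S → ε.
For each production, add variants omitting each subset of nullable occurrences: S → id L gives id L | id.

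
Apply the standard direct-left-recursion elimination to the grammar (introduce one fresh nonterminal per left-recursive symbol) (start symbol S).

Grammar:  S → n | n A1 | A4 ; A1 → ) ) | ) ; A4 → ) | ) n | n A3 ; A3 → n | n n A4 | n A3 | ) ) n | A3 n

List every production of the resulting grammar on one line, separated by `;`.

S → n | n A1 | A4; A1 → ) ) | ); A4 → ) | ) n | n A3; A3 → n A3' | n n A4 A3' | n A3 A3' | ) ) n A3'; A3' → n A3' | ε

Directly left-recursive nonterminal: A3.
For A3: α = {n}, β = {n, n n A4, n A3, ) ) n}. Rewrite as A3 → β A3' and A3' → α A3' | ε.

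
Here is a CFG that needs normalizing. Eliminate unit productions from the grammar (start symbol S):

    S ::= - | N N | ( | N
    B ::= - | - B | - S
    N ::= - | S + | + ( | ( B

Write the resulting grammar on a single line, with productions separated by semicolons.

S ::= - | N N | ( | S + | + ( | ( B; B ::= - | - B | - S; N ::= - | S + | + ( | ( B

Unit pairs: S ⇒* {N}.
For each unit pair (A, B), copy every non-unit production of B to A, then drop all unit productions.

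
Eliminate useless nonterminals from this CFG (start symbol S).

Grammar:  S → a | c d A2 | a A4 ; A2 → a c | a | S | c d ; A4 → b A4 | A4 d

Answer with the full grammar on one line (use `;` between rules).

Generating nonterminals: {A2, S}.
Reachable from S after that: {A2, S}.
Removed useless symbols: {A4} and every production mentioning them.

S → a | c d A2; A2 → a c | a | S | c d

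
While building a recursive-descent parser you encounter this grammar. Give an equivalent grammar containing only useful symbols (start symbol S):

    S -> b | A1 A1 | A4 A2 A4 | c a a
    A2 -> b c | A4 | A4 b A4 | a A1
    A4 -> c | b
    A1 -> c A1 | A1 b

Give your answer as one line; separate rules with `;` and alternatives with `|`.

S -> b | A4 A2 A4 | c a a; A2 -> b c | A4 | A4 b A4; A4 -> c | b

Generating nonterminals: {A2, A4, S}.
Reachable from S after that: {A2, A4, S}.
Removed useless symbols: {A1} and every production mentioning them.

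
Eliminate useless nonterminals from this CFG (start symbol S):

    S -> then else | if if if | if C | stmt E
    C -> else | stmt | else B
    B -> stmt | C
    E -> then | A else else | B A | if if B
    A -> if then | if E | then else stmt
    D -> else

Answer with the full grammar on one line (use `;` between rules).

Generating nonterminals: {A, B, C, D, E, S}.
Reachable from S after that: {A, B, C, E, S}.
Removed useless symbols: {D} and every production mentioning them.

S -> then else | if if if | if C | stmt E; C -> else | stmt | else B; B -> stmt | C; E -> then | A else else | B A | if if B; A -> if then | if E | then else stmt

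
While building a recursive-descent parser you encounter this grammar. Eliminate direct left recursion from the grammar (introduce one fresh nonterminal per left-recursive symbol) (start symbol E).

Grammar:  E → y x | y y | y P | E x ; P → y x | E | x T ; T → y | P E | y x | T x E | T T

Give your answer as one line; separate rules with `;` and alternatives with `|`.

Directly left-recursive nonterminals: E, T.
For E: α = {x}, β = {y x, y y, y P}. Rewrite as E → β E' and E' → α E' | ε.
For T: α = {x E, T}, β = {y, P E, y x}. Rewrite as T → β T' and T' → α T' | ε.

E → y x E' | y y E' | y P E'; P → y x | E | x T; T → y T' | P E T' | y x T'; E' → x E' | ε; T' → x E T' | T T' | ε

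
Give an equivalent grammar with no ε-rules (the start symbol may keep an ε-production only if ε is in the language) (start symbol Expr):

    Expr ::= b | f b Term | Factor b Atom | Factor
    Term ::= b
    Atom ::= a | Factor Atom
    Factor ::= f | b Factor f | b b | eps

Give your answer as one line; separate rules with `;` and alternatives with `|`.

Expr ::= b | f b Term | Factor b Atom | b Atom | Factor | eps; Term ::= b; Atom ::= a | Factor Atom; Factor ::= f | b Factor f | b f | b b

Nullable set = {Expr, Factor}.
ε ∈ L(G) since Expr is nullable, so keep Expr → ε.
For each production, add variants omitting each subset of nullable occurrences: Expr → Factor b Atom gives Factor b Atom | b Atom. Factor → b Factor f gives b Factor f | b f.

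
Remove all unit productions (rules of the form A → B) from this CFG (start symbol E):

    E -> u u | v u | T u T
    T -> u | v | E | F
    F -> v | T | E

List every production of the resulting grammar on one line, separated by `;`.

Unit pairs: F ⇒* {E, T}; T ⇒* {E, F}.
Replace each nonterminal's rules with the union of the non-unit rules of every nonterminal it unit-derives.

E -> u u | v u | T u T; T -> u u | v u | T u T | v | u; F -> u u | v u | T u T | v | u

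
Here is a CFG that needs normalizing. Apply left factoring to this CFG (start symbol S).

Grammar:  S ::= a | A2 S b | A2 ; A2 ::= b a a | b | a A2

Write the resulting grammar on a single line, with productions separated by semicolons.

S ::= a | A2 S'; A2 ::= a A2 | b A2'; S' ::= S b | ε; A2' ::= a a | ε

S has alternatives sharing prefix 'A2': factor to S → A2 S' with S' → S b | ε.
A2 has alternatives sharing prefix 'b': factor to A2 → b A2' with A2' → a a | ε.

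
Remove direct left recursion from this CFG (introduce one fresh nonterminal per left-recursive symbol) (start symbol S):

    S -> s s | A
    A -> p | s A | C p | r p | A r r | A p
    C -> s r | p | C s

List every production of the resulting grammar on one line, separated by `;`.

S -> s s | A; A -> p A' | s A A' | C p A' | r p A'; C -> s r C' | p C'; A' -> r r A' | p A' | ε; C' -> s C' | ε

Directly left-recursive nonterminals: A, C.
For A: α = {r r, p}, β = {p, s A, C p, r p}. Rewrite as A → β A' and A' → α A' | ε.
For C: α = {s}, β = {s r, p}. Rewrite as C → β C' and C' → α C' | ε.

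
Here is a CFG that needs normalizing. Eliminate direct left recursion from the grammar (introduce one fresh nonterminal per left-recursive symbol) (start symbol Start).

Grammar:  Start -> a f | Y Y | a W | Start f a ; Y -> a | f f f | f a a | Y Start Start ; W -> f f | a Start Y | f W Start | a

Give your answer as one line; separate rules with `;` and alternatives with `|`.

Start, Y are directly left-recursive.
For Start: α = {f a}, β = {a f, Y Y, a W}. Rewrite as Start → β Start1 and Start1 → α Start1 | ε.
For Y: α = {Start Start}, β = {a, f f f, f a a}. Rewrite as Y → β Y1 and Y1 → α Y1 | ε.

Start -> a f Start1 | Y Y Start1 | a W Start1; Y -> a Y1 | f f f Y1 | f a a Y1; W -> f f | a Start Y | f W Start | a; Start1 -> f a Start1 | ε; Y1 -> Start Start Y1 | ε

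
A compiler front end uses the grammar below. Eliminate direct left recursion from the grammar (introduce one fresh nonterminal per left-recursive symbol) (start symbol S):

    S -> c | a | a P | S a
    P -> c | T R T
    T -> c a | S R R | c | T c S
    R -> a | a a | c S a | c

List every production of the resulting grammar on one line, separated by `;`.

S, T are directly left-recursive.
For S: α = {a}, β = {c, a, a P}. Rewrite as S → β S' and S' → α S' | ε.
For T: α = {c S}, β = {c a, S R R, c}. Rewrite as T → β T' and T' → α T' | ε.

S -> c S' | a S' | a P S'; P -> c | T R T; T -> c a T' | S R R T' | c T'; R -> a | a a | c S a | c; S' -> a S' | epsilon; T' -> c S T' | epsilon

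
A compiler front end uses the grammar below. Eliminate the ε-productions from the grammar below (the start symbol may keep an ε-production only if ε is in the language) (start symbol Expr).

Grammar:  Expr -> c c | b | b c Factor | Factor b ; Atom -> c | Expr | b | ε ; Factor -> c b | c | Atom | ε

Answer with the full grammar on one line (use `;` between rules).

Expr -> c c | b | b c Factor | b c | Factor b; Atom -> c | Expr | b; Factor -> c b | c | Atom

The nullable symbols are {Atom, Factor}.
ε ∉ L(G), so no ε-production is kept.
For each production, add variants omitting each subset of nullable occurrences: Expr → b c Factor gives b c Factor | b c.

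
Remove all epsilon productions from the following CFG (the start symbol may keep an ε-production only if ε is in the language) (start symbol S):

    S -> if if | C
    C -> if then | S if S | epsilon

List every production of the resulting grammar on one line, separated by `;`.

S -> if if | C | ε; C -> if then | S if S | S if | if S | if

Nullable set = {C, S}.
ε ∈ L(G) since S is nullable, so keep S → ε.
Expand every rule over subsets of its nullable positions: C → S if S gives S if S | S if | if S | if.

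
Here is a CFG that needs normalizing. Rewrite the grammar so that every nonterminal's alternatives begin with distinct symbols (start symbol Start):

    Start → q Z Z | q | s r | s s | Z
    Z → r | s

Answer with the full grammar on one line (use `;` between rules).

Start → Z | q Start1 | s Start2; Z → r | s; Start1 → Z Z | ε; Start2 → r | s

Start has alternatives sharing prefix 'q': factor to Start → q Start1 with Start1 → Z Z | ε.
Start has alternatives sharing prefix 's': factor to Start → s Start2 with Start2 → r | s.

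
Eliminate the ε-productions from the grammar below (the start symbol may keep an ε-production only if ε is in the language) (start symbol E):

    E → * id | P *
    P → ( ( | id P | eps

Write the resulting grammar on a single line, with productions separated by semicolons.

E → * id | P * | *; P → ( ( | id P | id

Nullable set = {P}.
ε ∉ L(G), so no ε-production is kept.
Add the nullable-subset variants: E → P * gives P * | *. P → id P gives id P | id.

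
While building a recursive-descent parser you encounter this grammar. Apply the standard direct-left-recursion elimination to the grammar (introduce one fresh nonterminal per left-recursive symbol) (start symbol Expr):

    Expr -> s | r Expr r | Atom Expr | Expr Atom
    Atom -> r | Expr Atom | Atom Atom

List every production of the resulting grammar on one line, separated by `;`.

Expr, Atom are directly left-recursive.
For Expr: α = {Atom}, β = {s, r Expr r, Atom Expr}. Rewrite as Expr → β Expr1 and Expr1 → α Expr1 | ε.
For Atom: α = {Atom}, β = {r, Expr Atom}. Rewrite as Atom → β Atom1 and Atom1 → α Atom1 | ε.

Expr -> s Expr1 | r Expr r Expr1 | Atom Expr Expr1; Atom -> r Atom1 | Expr Atom Atom1; Expr1 -> Atom Expr1 | eps; Atom1 -> Atom Atom1 | eps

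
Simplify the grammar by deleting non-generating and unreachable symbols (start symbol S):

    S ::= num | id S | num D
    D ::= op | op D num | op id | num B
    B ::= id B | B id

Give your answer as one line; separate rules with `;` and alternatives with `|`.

Generating nonterminals: {D, S}.
Reachable from S after that: {D, S}.
Removed useless symbols: {B} and every production mentioning them.

S ::= num | id S | num D; D ::= op | op D num | op id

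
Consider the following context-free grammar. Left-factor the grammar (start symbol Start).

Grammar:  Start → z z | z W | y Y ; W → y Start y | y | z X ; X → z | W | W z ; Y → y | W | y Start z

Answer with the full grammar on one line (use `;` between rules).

Start has alternatives sharing prefix 'z': factor to Start → z Start1 with Start1 → z | W.
W has alternatives sharing prefix 'y': factor to W → y W1 with W1 → Start y | ε.
X has alternatives sharing prefix 'W': factor to X → W X1 with X1 → ε | z.
Y has alternatives sharing prefix 'y': factor to Y → y Y1 with Y1 → ε | Start z.

Start → y Y | z Start1; W → z X | y W1; X → z | W X1; Y → W | y Y1; Start1 → z | W; W1 → Start y | ε; X1 → ε | z; Y1 → ε | Start z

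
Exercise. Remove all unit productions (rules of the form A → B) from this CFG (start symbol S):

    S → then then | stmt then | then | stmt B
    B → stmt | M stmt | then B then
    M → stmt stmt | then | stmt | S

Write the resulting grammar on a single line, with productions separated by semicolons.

Unit pairs: M ⇒* {S}.
For each unit pair (A, B), copy every non-unit production of B to A, then drop all unit productions.

S → then then | stmt then | then | stmt B; B → stmt | M stmt | then B then; M → then then | stmt then | then | stmt B | stmt stmt | stmt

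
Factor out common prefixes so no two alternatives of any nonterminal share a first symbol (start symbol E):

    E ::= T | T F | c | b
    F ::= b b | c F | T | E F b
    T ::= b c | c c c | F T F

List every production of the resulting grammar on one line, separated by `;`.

E ::= c | b | T E'; F ::= b b | c F | T | E F b; T ::= b c | c c c | F T F; E' ::= epsilon | F

E has alternatives sharing prefix 'T': factor to E → T E' with E' → ε | F.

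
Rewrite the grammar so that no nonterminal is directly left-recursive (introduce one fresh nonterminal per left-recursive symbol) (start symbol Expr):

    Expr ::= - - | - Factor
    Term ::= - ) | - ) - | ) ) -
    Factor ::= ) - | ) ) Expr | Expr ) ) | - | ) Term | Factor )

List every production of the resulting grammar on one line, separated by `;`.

Expr ::= - - | - Factor; Term ::= - ) | - ) - | ) ) -; Factor ::= ) - Factor1 | ) ) Expr Factor1 | Expr ) ) Factor1 | - Factor1 | ) Term Factor1; Factor1 ::= ) Factor1 | ε

Left recursion appears on Factor.
For Factor: α = {)}, β = {) -, ) ) Expr, Expr ) ), -, ) Term}. Rewrite as Factor → β Factor1 and Factor1 → α Factor1 | ε.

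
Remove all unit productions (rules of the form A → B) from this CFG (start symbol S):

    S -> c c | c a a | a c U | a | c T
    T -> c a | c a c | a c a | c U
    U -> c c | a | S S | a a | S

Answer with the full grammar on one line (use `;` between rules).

Unit pairs: U ⇒* {S}.
Replace each nonterminal's rules with the union of the non-unit rules of every nonterminal it unit-derives.

S -> c c | c a a | a c U | a | c T; T -> c a | c a c | a c a | c U; U -> c c | a | S S | a a | c a a | a c U | c T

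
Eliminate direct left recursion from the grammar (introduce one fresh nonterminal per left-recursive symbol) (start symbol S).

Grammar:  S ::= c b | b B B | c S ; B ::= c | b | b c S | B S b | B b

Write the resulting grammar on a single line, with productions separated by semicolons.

S ::= c b | b B B | c S; B ::= c B' | b B' | b c S B'; B' ::= S b B' | b B' | ε

B is directly left-recursive.
For B: α = {S b, b}, β = {c, b, b c S}. Rewrite as B → β B' and B' → α B' | ε.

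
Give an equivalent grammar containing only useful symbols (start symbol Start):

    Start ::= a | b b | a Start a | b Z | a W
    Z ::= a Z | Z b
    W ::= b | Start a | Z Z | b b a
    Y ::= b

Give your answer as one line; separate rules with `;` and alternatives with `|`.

Start ::= a | b b | a Start a | a W; W ::= b | Start a | b b a

Generating nonterminals: {Start, W, Y}.
Reachable from Start after that: {Start, W}.
Removed useless symbols: {Y, Z} and every production mentioning them.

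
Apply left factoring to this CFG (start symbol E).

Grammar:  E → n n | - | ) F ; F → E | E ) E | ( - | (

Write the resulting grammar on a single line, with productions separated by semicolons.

E → n n | - | ) F; F → E F' | ( F''; F' → ε | ) E; F'' → - | ε

F has alternatives sharing prefix 'E': factor to F → E F' with F' → ε | ) E.
F has alternatives sharing prefix '(': factor to F → ( F'' with F'' → - | ε.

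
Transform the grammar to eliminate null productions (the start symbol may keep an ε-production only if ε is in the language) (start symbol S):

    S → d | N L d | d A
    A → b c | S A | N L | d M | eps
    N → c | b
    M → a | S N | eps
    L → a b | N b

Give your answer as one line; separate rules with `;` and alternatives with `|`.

S → d | N L d | d A; A → b c | S A | S | N L | d M | d; N → c | b; M → a | S N; L → a b | N b

Nullable nonterminals: {A, M}.
ε ∉ L(G), so no ε-production is kept.
Expand every rule over subsets of its nullable positions: A → S A gives S A | S. A → d M gives d M | d.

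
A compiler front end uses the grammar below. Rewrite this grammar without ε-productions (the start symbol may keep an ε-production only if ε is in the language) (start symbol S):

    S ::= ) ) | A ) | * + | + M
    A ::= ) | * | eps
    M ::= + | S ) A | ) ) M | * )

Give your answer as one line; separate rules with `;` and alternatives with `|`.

S ::= ) ) | A ) | ) | * + | + M; A ::= ) | *; M ::= + | S ) A | S ) | ) ) M | * )

Nullable set = {A}.
ε ∉ L(G), so no ε-production is kept.
For each production, add variants omitting each subset of nullable occurrences: S → A ) gives A ) | ). M → S ) A gives S ) A | S ).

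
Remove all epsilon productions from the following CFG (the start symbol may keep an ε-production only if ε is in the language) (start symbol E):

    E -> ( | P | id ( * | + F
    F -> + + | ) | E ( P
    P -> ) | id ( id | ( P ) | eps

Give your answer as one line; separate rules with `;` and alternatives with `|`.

The nullable symbols are {E, P}.
ε ∈ L(G) since E is nullable, so keep E → ε.
For each production, add variants omitting each subset of nullable occurrences: F → E ( P gives E ( P | E ( | ( P | (. P → ( P ) gives ( P ) | ( ).

E -> ( | P | id ( * | + F | ε; F -> + + | ) | E ( P | E ( | ( P | (; P -> ) | id ( id | ( P ) | ( )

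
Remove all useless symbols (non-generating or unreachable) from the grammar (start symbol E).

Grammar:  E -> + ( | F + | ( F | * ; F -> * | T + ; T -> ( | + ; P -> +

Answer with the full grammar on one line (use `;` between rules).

Generating nonterminals: {E, F, P, T}.
Reachable from E after that: {E, F, T}.
Removed useless symbols: {P} and every production mentioning them.

E -> + ( | F + | ( F | *; F -> * | T +; T -> ( | +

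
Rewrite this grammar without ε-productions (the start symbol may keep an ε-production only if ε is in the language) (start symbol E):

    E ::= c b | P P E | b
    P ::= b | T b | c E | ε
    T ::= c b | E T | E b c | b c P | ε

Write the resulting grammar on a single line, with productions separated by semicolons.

The nullable symbols are {P, T}.
ε ∉ L(G), so no ε-production is kept.
Expand every rule over subsets of its nullable positions: E → P P E gives P P E | P E. T → E T gives E T | E. T → b c P gives b c P | b c.

E ::= c b | P P E | P E | b; P ::= b | T b | c E; T ::= c b | E T | E | E b c | b c P | b c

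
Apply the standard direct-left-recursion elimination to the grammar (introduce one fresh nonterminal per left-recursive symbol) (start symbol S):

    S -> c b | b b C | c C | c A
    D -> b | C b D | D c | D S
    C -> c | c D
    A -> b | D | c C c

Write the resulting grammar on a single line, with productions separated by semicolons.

D is directly left-recursive.
For D: α = {c, S}, β = {b, C b D}. Rewrite as D → β D' and D' → α D' | ε.

S -> c b | b b C | c C | c A; D -> b D' | C b D D'; C -> c | c D; A -> b | D | c C c; D' -> c D' | S D' | ε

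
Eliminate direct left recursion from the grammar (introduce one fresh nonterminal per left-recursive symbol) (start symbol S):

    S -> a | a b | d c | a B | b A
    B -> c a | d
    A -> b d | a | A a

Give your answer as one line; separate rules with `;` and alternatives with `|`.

A is directly left-recursive.
For A: α = {a}, β = {b d, a}. Rewrite as A → β A' and A' → α A' | ε.

S -> a | a b | d c | a B | b A; B -> c a | d; A -> b d A' | a A'; A' -> a A' | ε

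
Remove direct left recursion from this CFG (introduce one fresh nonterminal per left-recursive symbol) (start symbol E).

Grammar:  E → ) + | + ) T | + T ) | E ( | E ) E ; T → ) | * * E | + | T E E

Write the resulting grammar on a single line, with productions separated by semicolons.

E → ) + E' | + ) T E' | + T ) E'; T → ) T' | * * E T' | + T'; E' → ( E' | ) E E' | ε; T' → E E T' | ε

Left recursion appears on E, T.
For E: α = {(, ) E}, β = {) +, + ) T, + T )}. Rewrite as E → β E' and E' → α E' | ε.
For T: α = {E E}, β = {), * * E, +}. Rewrite as T → β T' and T' → α T' | ε.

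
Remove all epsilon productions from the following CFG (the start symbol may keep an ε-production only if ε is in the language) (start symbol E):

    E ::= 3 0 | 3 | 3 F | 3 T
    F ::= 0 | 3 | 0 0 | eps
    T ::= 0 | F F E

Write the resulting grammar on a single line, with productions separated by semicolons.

Nullable set = {F}.
ε ∉ L(G), so no ε-production is kept.
For each production, add variants omitting each subset of nullable occurrences: T → F F E gives F F E | F E | E.

E ::= 3 0 | 3 | 3 F | 3 T; F ::= 0 | 3 | 0 0; T ::= 0 | F F E | F E | E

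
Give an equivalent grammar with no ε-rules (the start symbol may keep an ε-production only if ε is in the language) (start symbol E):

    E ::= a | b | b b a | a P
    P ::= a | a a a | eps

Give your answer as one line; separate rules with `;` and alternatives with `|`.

The nullable symbols are {P}.
ε ∉ L(G), so no ε-production is kept.

E ::= a | b | b b a | a P; P ::= a | a a a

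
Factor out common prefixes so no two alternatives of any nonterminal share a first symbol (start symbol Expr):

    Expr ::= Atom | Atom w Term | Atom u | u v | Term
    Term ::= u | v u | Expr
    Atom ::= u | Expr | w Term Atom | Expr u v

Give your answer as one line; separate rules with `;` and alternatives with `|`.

Expr has alternatives sharing prefix 'Atom': factor to Expr → Atom Expr1 with Expr1 → ε | w Term | u.
Atom has alternatives sharing prefix 'Expr': factor to Atom → Expr Atom1 with Atom1 → ε | u v.

Expr ::= u v | Term | Atom Expr1; Term ::= u | v u | Expr; Atom ::= u | w Term Atom | Expr Atom1; Expr1 ::= epsilon | w Term | u; Atom1 ::= epsilon | u v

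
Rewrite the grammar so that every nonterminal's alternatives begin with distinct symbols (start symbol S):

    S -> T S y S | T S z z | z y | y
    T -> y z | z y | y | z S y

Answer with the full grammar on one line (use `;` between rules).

S -> z y | y | T S S'; T -> y T' | z T''; S' -> y S | z z; T' -> z | ε; T'' -> y | S y

S has alternatives sharing prefix 'T S': factor to S → T S S' with S' → y S | z z.
T has alternatives sharing prefix 'y': factor to T → y T' with T' → z | ε.
T has alternatives sharing prefix 'z': factor to T → z T'' with T'' → y | S y.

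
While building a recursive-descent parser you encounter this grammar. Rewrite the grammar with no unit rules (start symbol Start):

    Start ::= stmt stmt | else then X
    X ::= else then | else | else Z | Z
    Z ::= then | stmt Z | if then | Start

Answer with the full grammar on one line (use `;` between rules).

Unit pairs: X ⇒* {Start, Z}; Z ⇒* {Start}.
For every A with A ⇒* B via unit rules, add B's non-unit alternatives to A; then delete every rule of the form X → Y.

Start ::= stmt stmt | else then X; X ::= then | stmt Z | if then | stmt stmt | else then X | else then | else | else Z; Z ::= then | stmt Z | if then | stmt stmt | else then X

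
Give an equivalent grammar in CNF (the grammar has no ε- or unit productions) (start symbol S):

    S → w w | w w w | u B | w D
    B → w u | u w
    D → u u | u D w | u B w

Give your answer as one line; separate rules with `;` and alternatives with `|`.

Introduce a nonterminal for each terminal appearing in a rule of length ≥ 2: X1 → w, X2 → u.
Binarize each right-hand side of length ≥ 3 by chaining fresh nonterminals (Y1, Y2, …): affected rules were S → X1 X1 X1; D → X2 D X1; D → X2 B X1.

S → X1 X1 | X1 Y1 | X2 B | X1 D; B → X1 X2 | X2 X1; D → X2 X2 | X2 Y2 | X2 Y3; X1 → w; X2 → u; Y1 → X1 X1; Y2 → D X1; Y3 → B X1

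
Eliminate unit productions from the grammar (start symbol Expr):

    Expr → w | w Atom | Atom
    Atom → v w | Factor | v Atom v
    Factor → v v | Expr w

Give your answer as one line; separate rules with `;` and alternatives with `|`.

Expr → v w | v Atom v | v v | Expr w | w | w Atom; Atom → v w | v Atom v | v v | Expr w; Factor → v v | Expr w

Unit pairs: Atom ⇒* {Factor}; Expr ⇒* {Atom, Factor}.
Replace each nonterminal's rules with the union of the non-unit rules of every nonterminal it unit-derives.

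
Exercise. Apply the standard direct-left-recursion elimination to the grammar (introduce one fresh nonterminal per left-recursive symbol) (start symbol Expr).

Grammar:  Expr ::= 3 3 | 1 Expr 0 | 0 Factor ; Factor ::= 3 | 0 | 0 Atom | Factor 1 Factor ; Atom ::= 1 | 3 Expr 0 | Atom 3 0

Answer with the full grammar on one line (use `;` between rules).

Expr ::= 3 3 | 1 Expr 0 | 0 Factor; Factor ::= 3 Factor1 | 0 Factor1 | 0 Atom Factor1; Atom ::= 1 Atom1 | 3 Expr 0 Atom1; Factor1 ::= 1 Factor Factor1 | ε; Atom1 ::= 3 0 Atom1 | ε

Left recursion appears on Factor, Atom.
For Factor: α = {1 Factor}, β = {3, 0, 0 Atom}. Rewrite as Factor → β Factor1 and Factor1 → α Factor1 | ε.
For Atom: α = {3 0}, β = {1, 3 Expr 0}. Rewrite as Atom → β Atom1 and Atom1 → α Atom1 | ε.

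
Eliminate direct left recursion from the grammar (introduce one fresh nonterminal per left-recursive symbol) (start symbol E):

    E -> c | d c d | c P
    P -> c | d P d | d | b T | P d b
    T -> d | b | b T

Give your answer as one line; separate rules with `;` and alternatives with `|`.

E -> c | d c d | c P; P -> c P' | d P d P' | d P' | b T P'; T -> d | b | b T; P' -> d b P' | ε

P is directly left-recursive.
For P: α = {d b}, β = {c, d P d, d, b T}. Rewrite as P → β P' and P' → α P' | ε.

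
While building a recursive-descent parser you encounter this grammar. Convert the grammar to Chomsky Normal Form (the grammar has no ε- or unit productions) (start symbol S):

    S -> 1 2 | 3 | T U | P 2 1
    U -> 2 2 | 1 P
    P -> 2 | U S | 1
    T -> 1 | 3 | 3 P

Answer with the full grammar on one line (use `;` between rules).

S -> X1 X2 | 3 | T U | P Y1; U -> X2 X2 | X1 P; P -> 2 | U S | 1; T -> 1 | 3 | X3 P; X1 -> 1; X2 -> 2; X3 -> 3; Y1 -> X2 X1

Introduce a nonterminal for each terminal appearing in a rule of length ≥ 2: X1 → 1, X2 → 2, X3 → 3.
Binarize each right-hand side of length ≥ 3 by chaining fresh nonterminals (Y1, Y2, …): affected rules were S → P X2 X1.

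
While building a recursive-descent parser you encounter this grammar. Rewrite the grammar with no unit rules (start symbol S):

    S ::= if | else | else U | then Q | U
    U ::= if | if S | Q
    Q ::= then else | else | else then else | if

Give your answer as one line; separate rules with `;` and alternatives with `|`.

Unit pairs: S ⇒* {Q, U}; U ⇒* {Q}.
For every A with A ⇒* B via unit rules, add B's non-unit alternatives to A; then delete every rule of the form X → Y.

S ::= if | if S | else | else U | then Q | then else | else then else; U ::= if | if S | then else | else | else then else; Q ::= then else | else | else then else | if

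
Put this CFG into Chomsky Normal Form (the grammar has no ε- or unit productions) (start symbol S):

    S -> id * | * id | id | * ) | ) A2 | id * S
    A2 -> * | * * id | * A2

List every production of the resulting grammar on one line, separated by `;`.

S -> X1 X2 | X2 X1 | id | X2 X3 | X3 A2 | X1 Y1; A2 -> * | X2 Y2 | X2 A2; X1 -> id; X2 -> *; X3 -> ); Y1 -> X2 S; Y2 -> X2 X1

Introduce a nonterminal for each terminal appearing in a rule of length ≥ 2: X1 → id, X2 → *, X3 → ).
Binarize each right-hand side of length ≥ 3 by chaining fresh nonterminals (Y1, Y2, …): affected rules were S → X1 X2 S; A2 → X2 X2 X1.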